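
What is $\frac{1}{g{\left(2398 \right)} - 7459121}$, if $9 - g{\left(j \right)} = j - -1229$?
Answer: $- \frac{1}{7462739} \approx -1.34 \cdot 10^{-7}$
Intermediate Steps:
$g{\left(j \right)} = -1220 - j$ ($g{\left(j \right)} = 9 - \left(j - -1229\right) = 9 - \left(j + 1229\right) = 9 - \left(1229 + j\right) = -1220 - j$)
$\frac{1}{g{\left(2398 \right)} - 7459121} = \frac{1}{\left(-1220 - 2398\right) - 7459121} = \frac{1}{-3618 - 7459121} = \frac{1}{-7462739} = - \frac{1}{7462739}$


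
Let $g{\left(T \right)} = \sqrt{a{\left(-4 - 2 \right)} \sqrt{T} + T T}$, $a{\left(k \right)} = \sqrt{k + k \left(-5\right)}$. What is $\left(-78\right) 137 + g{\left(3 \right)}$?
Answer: $-10686 + \sqrt{9 + 6 \sqrt{2}} \approx -10682.0$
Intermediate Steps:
$a{\left(k \right)} = 2 \sqrt{- k}$ ($a{\left(k \right)} = \sqrt{k - 5 k} = \sqrt{- 4 k} = 2 \sqrt{- k}$)
$g{\left(T \right)} = \sqrt{T^{2} + 2 \sqrt{6} \sqrt{T}}$ ($g{\left(T \right)} = \sqrt{2 \sqrt{- (-4 - 2)} \sqrt{T} + T T} = \sqrt{2 \sqrt{\left(-1\right) \left(-6\right)} \sqrt{T} + T^{2}} = \sqrt{2 \sqrt{6} \sqrt{T} + T^{2}} = \sqrt{T^{2} + 2 \sqrt{6} \sqrt{T}}$)
$\left(-78\right) 137 + g{\left(3 \right)} = \left(-78\right) 137 + \sqrt{3^{2} + 2 \sqrt{6} \sqrt{3}} = -10686 + \sqrt{9 + 6 \sqrt{2}}$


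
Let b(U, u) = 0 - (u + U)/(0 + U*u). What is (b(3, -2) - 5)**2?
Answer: 841/36 ≈ 23.361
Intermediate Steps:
b(U, u) = -(U + u)/(U*u) (b(U, u) = 0 - (U + u)/(U*u) = -(U + u)/(U*u))
(b(3, -2) - 5)**2 = ((-1*3 - 1*(-2))/(3*(-2)) - 5)**2 = ((1/3)*(-1/2)*(-3 + 2) - 5)**2 = ((1/3)*(-1/2)*(-1) - 5)**2 = (1/6 - 5)**2 = (-29/6)**2 = 841/36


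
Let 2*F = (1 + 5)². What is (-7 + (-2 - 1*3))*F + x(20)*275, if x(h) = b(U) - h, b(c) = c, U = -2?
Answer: -6266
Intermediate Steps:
F = 18 (F = (1 + 5)²/2 = (½)*6² = (½)*36 = 18)
x(h) = -2 - h
(-7 + (-2 - 1*3))*F + x(20)*275 = (-7 + (-2 - 1*3))*18 + (-2 - 1*20)*275 = (-7 + (-2 - 3))*18 + (-2 - 20)*275 = (-7 - 5)*18 - 22*275 = -12*18 - 6050 = -216 - 6050 = -6266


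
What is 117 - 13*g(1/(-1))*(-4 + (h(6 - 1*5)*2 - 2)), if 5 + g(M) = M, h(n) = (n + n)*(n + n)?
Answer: 273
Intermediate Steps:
h(n) = 4*n² (h(n) = (2*n)*(2*n) = 4*n²)
g(M) = -5 + M
117 - 13*g(1/(-1))*(-4 + (h(6 - 1*5)*2 - 2)) = 117 - 13*(-5 + 1/(-1))*(-4 + ((4*(6 - 1*5)²)*2 - 2)) = 117 - 13*(-5 - 1)*(-4 + ((4*(6 - 5)²)*2 - 2)) = 117 - (-78)*(-4 + ((4*1²)*2 - 2)) = 117 - (-78)*(-4 + ((4*1)*2 - 2)) = 117 - (-78)*(-4 + (4*2 - 2)) = 117 - (-78)*(-4 + (8 - 2)) = 117 - (-78)*(-4 + 6) = 117 - (-78)*2 = 117 - 13*(-12) = 117 + 156 = 273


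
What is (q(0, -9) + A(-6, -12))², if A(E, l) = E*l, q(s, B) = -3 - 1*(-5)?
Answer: 5476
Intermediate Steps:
q(s, B) = 2 (q(s, B) = -3 + 5 = 2)
(q(0, -9) + A(-6, -12))² = (2 - 6*(-12))² = (2 + 72)² = 74² = 5476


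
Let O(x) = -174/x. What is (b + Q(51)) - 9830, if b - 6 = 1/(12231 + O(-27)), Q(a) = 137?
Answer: -1066897110/110137 ≈ -9687.0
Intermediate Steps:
b = 660831/110137 (b = 6 + 1/(12231 - 174/(-27)) = 6 + 1/(12231 - 174*(-1/27)) = 6 + 1/(12231 + 58/9) = 6 + 1/(110137/9) = 6 + 9/110137 = 660831/110137 ≈ 6.0001)
(b + Q(51)) - 9830 = (660831/110137 + 137) - 9830 = 15749600/110137 - 9830 = -1066897110/110137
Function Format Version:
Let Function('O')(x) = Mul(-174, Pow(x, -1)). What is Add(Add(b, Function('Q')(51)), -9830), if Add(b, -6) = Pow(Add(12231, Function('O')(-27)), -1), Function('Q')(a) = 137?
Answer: Rational(-1066897110, 110137) ≈ -9687.0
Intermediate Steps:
b = Rational(660831, 110137) (b = Add(6, Pow(Add(12231, Mul(-174, Pow(-27, -1))), -1)) = Add(6, Pow(Add(12231, Mul(-174, Rational(-1, 27))), -1)) = Add(6, Pow(Add(12231, Rational(58, 9)), -1)) = Add(6, Pow(Rational(110137, 9), -1)) = Add(6, Rational(9, 110137)) = Rational(660831, 110137) ≈ 6.0001)
Add(Add(b, Function('Q')(51)), -9830) = Add(Add(Rational(660831, 110137), 137), -9830) = Add(Rational(15749600, 110137), -9830) = Rational(-1066897110, 110137)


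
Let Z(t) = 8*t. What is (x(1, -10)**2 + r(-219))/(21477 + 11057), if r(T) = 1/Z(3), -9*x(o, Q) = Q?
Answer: 827/21082032 ≈ 3.9228e-5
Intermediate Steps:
x(o, Q) = -Q/9
r(T) = 1/24 (r(T) = 1/(8*3) = 1/24)
(x(1, -10)**2 + r(-219))/(21477 + 11057) = ((-1/9*(-10))**2 + 1/24)/(21477 + 11057) = ((10/9)**2 + 1/24)/32534 = (100/81 + 1/24)*(1/32534) = (827/648)*(1/32534) = 827/21082032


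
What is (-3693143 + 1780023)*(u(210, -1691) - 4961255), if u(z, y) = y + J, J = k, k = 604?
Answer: 9493555727040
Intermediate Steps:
J = 604
u(z, y) = 604 + y (u(z, y) = y + 604 = 604 + y)
(-3693143 + 1780023)*(u(210, -1691) - 4961255) = (-3693143 + 1780023)*((604 - 1691) - 4961255) = -1913120*(-1087 - 4961255) = -1913120*(-4962342) = 9493555727040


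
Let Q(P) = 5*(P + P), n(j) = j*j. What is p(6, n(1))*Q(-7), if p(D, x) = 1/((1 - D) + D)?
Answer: -70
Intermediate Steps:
n(j) = j**2
Q(P) = 10*P (Q(P) = 5*(2*P) = 10*P)
p(D, x) = 1 (p(D, x) = 1/1 = 1)
p(6, n(1))*Q(-7) = 1*(10*(-7)) = 1*(-70) = -70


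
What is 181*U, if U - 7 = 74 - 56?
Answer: 4525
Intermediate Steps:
U = 25 (U = 7 + (74 - 56) = 7 + 18 = 25)
181*U = 181*25 = 4525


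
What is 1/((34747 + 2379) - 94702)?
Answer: -1/57576 ≈ -1.7368e-5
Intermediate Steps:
1/((34747 + 2379) - 94702) = 1/(37126 - 94702) = 1/(-57576) = -1/57576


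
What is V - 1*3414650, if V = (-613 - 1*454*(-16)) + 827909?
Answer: -2580090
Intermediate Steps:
V = 834560 (V = (-613 - 454*(-16)) + 827909 = (-613 + 7264) + 827909 = 6651 + 827909 = 834560)
V - 1*3414650 = 834560 - 1*3414650 = 834560 - 3414650 = -2580090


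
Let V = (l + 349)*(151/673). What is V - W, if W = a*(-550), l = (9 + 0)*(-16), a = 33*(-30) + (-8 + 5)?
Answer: -367527995/673 ≈ -5.4610e+5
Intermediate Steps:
a = -993 (a = -990 - 3 = -993)
l = -144 (l = 9*(-16) = -144)
V = 30955/673 (V = (-144 + 349)*(151/673) = 205*(151*(1/673)) = 205*(151/673) = 30955/673 ≈ 45.996)
W = 546150 (W = -993*(-550) = 546150)
V - W = 30955/673 - 1*546150 = 30955/673 - 546150 = -367527995/673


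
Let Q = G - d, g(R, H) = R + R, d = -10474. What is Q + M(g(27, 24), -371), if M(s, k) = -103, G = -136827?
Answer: -126456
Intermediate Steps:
g(R, H) = 2*R
Q = -126353 (Q = -136827 - 1*(-10474) = -136827 + 10474 = -126353)
Q + M(g(27, 24), -371) = -126353 - 103 = -126456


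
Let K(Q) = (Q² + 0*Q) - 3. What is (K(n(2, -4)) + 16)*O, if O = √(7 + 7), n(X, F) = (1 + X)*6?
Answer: 337*√14 ≈ 1260.9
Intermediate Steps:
n(X, F) = 6 + 6*X
K(Q) = -3 + Q² (K(Q) = (Q² + 0) - 3 = Q² - 3 = -3 + Q²)
O = √14 ≈ 3.7417
(K(n(2, -4)) + 16)*O = ((-3 + (6 + 6*2)²) + 16)*√14 = ((-3 + (6 + 12)²) + 16)*√14 = ((-3 + 18²) + 16)*√14 = ((-3 + 324) + 16)*√14 = (321 + 16)*√14 = 337*√14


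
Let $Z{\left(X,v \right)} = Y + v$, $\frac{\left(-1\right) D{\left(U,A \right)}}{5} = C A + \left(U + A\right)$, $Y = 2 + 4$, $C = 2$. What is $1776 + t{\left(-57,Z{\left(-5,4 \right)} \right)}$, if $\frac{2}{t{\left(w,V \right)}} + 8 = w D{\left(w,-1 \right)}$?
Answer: $\frac{15191903}{8554} \approx 1776.0$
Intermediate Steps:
$Y = 6$
$D{\left(U,A \right)} = - 15 A - 5 U$ ($D{\left(U,A \right)} = - 5 \left(2 A + \left(U + A\right)\right) = - 5 \left(2 A + \left(A + U\right)\right) = - 5 \left(U + 3 A\right) = - 15 A - 5 U$)
$Z{\left(X,v \right)} = 6 + v$
$t{\left(w,V \right)} = \frac{2}{-8 + w \left(15 - 5 w\right)}$ ($t{\left(w,V \right)} = \frac{2}{-8 + w \left(\left(-15\right) \left(-1\right) - 5 w\right)} = \frac{2}{-8 + w \left(15 - 5 w\right)}$)
$1776 + t{\left(-57,Z{\left(-5,4 \right)} \right)} = 1776 - \frac{2}{8 + 5 \left(-57\right) \left(-3 - 57\right)} = 1776 - \frac{2}{8 + 5 \left(-57\right) \left(-60\right)} = 1776 - \frac{2}{8 + 17100} = 1776 - \frac{2}{17108} = 1776 - \frac{1}{8554} = \frac{15191903}{8554}$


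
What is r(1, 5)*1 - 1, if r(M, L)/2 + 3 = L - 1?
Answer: 1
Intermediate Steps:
r(M, L) = -8 + 2*L (r(M, L) = -6 + 2*(L - 1) = -6 + 2*(-1 + L) = -6 + (-2 + 2*L) = -8 + 2*L)
r(1, 5)*1 - 1 = (-8 + 2*5)*1 - 1 = (-8 + 10)*1 - 1 = 2*1 - 1 = 2 - 1 = 1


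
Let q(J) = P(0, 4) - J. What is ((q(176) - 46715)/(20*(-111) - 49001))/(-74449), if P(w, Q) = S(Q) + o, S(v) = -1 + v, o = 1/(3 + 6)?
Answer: -24823/2018833533 ≈ -1.2296e-5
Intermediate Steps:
o = 1/9 ≈ 0.11111
P(w, Q) = -8/9 + Q (P(w, Q) = (-1 + Q) + 1/9 = -8/9 + Q)
q(J) = 28/9 - J (q(J) = (-8/9 + 4) - J = 28/9 - J)
((q(176) - 46715)/(20*(-111) - 49001))/(-74449) = (((28/9 - 1*176) - 46715)/(20*(-111) - 49001))/(-74449) = (((28/9 - 176) - 46715)/(-2220 - 49001))*(-1/74449) = ((-1556/9 - 46715)/(-51221))*(-1/74449) = -421991/9*(-1/51221)*(-1/74449) = (24823/27117)*(-1/74449) = -24823/2018833533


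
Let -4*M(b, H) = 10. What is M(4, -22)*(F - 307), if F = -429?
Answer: 1840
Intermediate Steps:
M(b, H) = -5/2 (M(b, H) = -¼*10 = -5/2)
M(4, -22)*(F - 307) = -5*(-429 - 307)/2 = -5/2*(-736) = 1840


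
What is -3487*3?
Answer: -10461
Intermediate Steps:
-3487*3 = -317*33 = -10461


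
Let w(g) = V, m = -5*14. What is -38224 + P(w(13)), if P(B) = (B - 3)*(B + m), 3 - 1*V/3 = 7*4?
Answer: -26914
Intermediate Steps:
V = -75 (V = 9 - 21*4 = 9 - 3*28 = 9 - 84 = -75)
m = -70
w(g) = -75
P(B) = (-70 + B)*(-3 + B) (P(B) = (B - 3)*(B - 70) = (-3 + B)*(-70 + B) = (-70 + B)*(-3 + B))
-38224 + P(w(13)) = -38224 + (210 + (-75)**2 - 73*(-75)) = -38224 + (210 + 5625 + 5475) = -38224 + 11310 = -26914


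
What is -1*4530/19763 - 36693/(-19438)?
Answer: 637109619/384153194 ≈ 1.6585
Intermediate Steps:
-1*4530/19763 - 36693/(-19438) = -4530*1/19763 - 36693*(-1/19438) = -4530/19763 + 36693/19438 = 637109619/384153194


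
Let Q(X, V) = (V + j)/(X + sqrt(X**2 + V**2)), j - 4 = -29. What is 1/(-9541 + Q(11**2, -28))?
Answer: -7473731/71245678229 + 265*sqrt(617)/71245678229 ≈ -0.00010481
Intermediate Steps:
j = -25 (j = 4 - 29 = -25)
Q(X, V) = (-25 + V)/(X + sqrt(V**2 + X**2)) (Q(X, V) = (V - 25)/(X + sqrt(X**2 + V**2)) = (-25 + V)/(X + sqrt(V**2 + X**2)))
1/(-9541 + Q(11**2, -28)) = 1/(-9541 + (-25 - 28)/(11**2 + sqrt((-28)**2 + (11**2)**2))) = 1/(-9541 - 53/(121 + sqrt(784 + 121**2))) = 1/(-9541 - 53/(121 + sqrt(784 + 14641))) = 1/(-9541 - 53/(121 + sqrt(15425))) = 1/(-9541 - 53/(121 + 5*sqrt(617)))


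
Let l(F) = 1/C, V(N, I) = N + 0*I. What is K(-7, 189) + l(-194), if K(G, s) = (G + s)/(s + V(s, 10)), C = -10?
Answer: 103/270 ≈ 0.38148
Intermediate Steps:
V(N, I) = N (V(N, I) = N + 0 = N)
K(G, s) = (G + s)/(2*s) (K(G, s) = (G + s)/(s + s) = (G + s)/((2*s)) = (G + s)*(1/(2*s)) = (G + s)/(2*s))
l(F) = -1/10 (l(F) = 1/(-10) = -1/10)
K(-7, 189) + l(-194) = (1/2)*(-7 + 189)/189 - 1/10 = (1/2)*(1/189)*182 - 1/10 = 13/27 - 1/10 = 103/270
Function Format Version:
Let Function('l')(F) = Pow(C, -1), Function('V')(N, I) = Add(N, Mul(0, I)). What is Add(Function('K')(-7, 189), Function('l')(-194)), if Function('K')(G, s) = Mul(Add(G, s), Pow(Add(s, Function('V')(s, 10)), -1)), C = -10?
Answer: Rational(103, 270) ≈ 0.38148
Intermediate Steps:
Function('V')(N, I) = N (Function('V')(N, I) = Add(N, 0) = N)
Function('K')(G, s) = Mul(Rational(1, 2), Pow(s, -1), Add(G, s)) (Function('K')(G, s) = Mul(Add(G, s), Pow(Add(s, s), -1)) = Mul(Add(G, s), Pow(Mul(2, s), -1)) = Mul(Add(G, s), Mul(Rational(1, 2), Pow(s, -1))) = Mul(Rational(1, 2), Pow(s, -1), Add(G, s)))
Function('l')(F) = Rational(-1, 10) (Function('l')(F) = Pow(-10, -1) = Rational(-1, 10))
Add(Function('K')(-7, 189), Function('l')(-194)) = Add(Mul(Rational(1, 2), Pow(189, -1), Add(-7, 189)), Rational(-1, 10)) = Add(Mul(Rational(1, 2), Rational(1, 189), 182), Rational(-1, 10)) = Add(Rational(13, 27), Rational(-1, 10)) = Rational(103, 270)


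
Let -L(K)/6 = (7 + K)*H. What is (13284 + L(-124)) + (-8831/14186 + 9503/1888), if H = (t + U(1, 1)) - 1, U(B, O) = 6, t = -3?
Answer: 196754654107/13391584 ≈ 14692.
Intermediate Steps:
H = 2 (H = (-3 + 6) - 1 = 3 - 1 = 2)
L(K) = -84 - 12*K (L(K) = -6*(7 + K)*2 = -6*(14 + 2*K) = -84 - 12*K)
(13284 + L(-124)) + (-8831/14186 + 9503/1888) = (13284 + (-84 - 12*(-124))) + (-8831/14186 + 9503/1888) = (13284 + (-84 + 1488)) + (-8831*1/14186 + 9503*(1/1888)) = (13284 + 1404) + (-8831/14186 + 9503/1888) = 14688 + 59068315/13391584 = 196754654107/13391584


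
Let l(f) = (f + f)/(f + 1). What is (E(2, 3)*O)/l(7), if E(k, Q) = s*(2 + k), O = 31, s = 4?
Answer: 1984/7 ≈ 283.43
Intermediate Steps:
E(k, Q) = 8 + 4*k (E(k, Q) = 4*(2 + k) = 8 + 4*k)
l(f) = 2*f/(1 + f) (l(f) = (2*f)/(1 + f) = 2*f/(1 + f))
(E(2, 3)*O)/l(7) = ((8 + 4*2)*31)/((2*7/(1 + 7))) = ((8 + 8)*31)/((2*7/8)) = (16*31)/((2*7*(⅛))) = 496/(7/4) = 496*(4/7) = 1984/7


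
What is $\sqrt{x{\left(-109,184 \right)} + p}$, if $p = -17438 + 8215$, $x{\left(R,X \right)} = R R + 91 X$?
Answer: $\sqrt{19402} \approx 139.29$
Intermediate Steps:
$x{\left(R,X \right)} = R^{2} + 91 X$
$p = -9223$
$\sqrt{x{\left(-109,184 \right)} + p} = \sqrt{\left(\left(-109\right)^{2} + 91 \cdot 184\right) - 9223} = \sqrt{\left(11881 + 16744\right) - 9223} = \sqrt{28625 - 9223} = \sqrt{19402}$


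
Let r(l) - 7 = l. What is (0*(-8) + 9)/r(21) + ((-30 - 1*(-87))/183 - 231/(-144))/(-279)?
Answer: 1798789/5718384 ≈ 0.31456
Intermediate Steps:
r(l) = 7 + l
(0*(-8) + 9)/r(21) + ((-30 - 1*(-87))/183 - 231/(-144))/(-279) = (0*(-8) + 9)/(7 + 21) + ((-30 - 1*(-87))/183 - 231/(-144))/(-279) = (0 + 9)/28 + ((-30 + 87)*(1/183) - 231*(-1/144))*(-1/279) = 9*(1/28) + (57*(1/183) + 77/48)*(-1/279) = 9/28 + (19/61 + 77/48)*(-1/279) = 9/28 + (5609/2928)*(-1/279) = 9/28 - 5609/816912 = 1798789/5718384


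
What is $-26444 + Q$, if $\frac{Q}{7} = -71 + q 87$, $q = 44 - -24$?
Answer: $14471$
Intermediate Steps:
$q = 68$ ($q = 44 + 24 = 68$)
$Q = 40915$ ($Q = 7 \left(-71 + 68 \cdot 87\right) = 7 \left(-71 + 5916\right) = 7 \cdot 5845 = 40915$)
$-26444 + Q = -26444 + 40915 = 14471$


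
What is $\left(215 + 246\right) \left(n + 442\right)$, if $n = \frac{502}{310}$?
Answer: $\frac{31698821}{155} \approx 2.0451 \cdot 10^{5}$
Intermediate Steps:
$n = \frac{251}{155}$ ($n = 502 \cdot \frac{1}{310} = \frac{251}{155} \approx 1.6194$)
$\left(215 + 246\right) \left(n + 442\right) = \left(215 + 246\right) \left(\frac{251}{155} + 442\right) = 461 \cdot \frac{68761}{155} = \frac{31698821}{155}$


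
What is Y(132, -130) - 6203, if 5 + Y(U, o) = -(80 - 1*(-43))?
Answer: -6331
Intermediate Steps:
Y(U, o) = -128 (Y(U, o) = -5 - (80 - 1*(-43)) = -5 - (80 + 43) = -5 - 1*123 = -5 - 123 = -128)
Y(132, -130) - 6203 = -128 - 6203 = -6331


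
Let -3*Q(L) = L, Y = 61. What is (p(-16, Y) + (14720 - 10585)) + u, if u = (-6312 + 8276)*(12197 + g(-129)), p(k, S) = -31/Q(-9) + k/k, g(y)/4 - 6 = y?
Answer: 68978237/3 ≈ 2.2993e+7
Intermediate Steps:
g(y) = 24 + 4*y
Q(L) = -L/3
p(k, S) = -28/3 (p(k, S) = -31/((-⅓*(-9))) + k/k = -31/3 + 1 = -28/3)
u = 22988620 (u = (-6312 + 8276)*(12197 + (24 + 4*(-129))) = 1964*(12197 + (24 - 516)) = 1964*(12197 - 492) = 1964*11705 = 22988620)
(p(-16, Y) + (14720 - 10585)) + u = (-28/3 + (14720 - 10585)) + 22988620 = (-28/3 + 4135) + 22988620 = 12377/3 + 22988620 = 68978237/3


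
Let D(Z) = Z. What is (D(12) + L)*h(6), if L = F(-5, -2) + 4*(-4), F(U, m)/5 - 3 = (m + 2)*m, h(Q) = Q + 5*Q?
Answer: 396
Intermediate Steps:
h(Q) = 6*Q
F(U, m) = 15 + 5*m*(2 + m) (F(U, m) = 15 + 5*((m + 2)*m) = 15 + 5*((2 + m)*m) = 15 + 5*(m*(2 + m)) = 15 + 5*m*(2 + m))
L = -1 (L = (15 + 5*(-2)**2 + 10*(-2)) + 4*(-4) = (15 + 5*4 - 20) - 16 = (15 + 20 - 20) - 16 = 15 - 16 = -1)
(D(12) + L)*h(6) = (12 - 1)*(6*6) = 11*36 = 396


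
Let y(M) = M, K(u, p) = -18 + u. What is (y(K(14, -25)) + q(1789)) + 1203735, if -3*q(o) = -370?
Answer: 3611563/3 ≈ 1.2039e+6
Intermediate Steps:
q(o) = 370/3 (q(o) = -⅓*(-370) = 370/3)
(y(K(14, -25)) + q(1789)) + 1203735 = ((-18 + 14) + 370/3) + 1203735 = (-4 + 370/3) + 1203735 = 358/3 + 1203735 = 3611563/3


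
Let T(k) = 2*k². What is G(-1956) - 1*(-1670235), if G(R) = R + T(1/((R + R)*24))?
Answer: 7352903444133889/4407478272 ≈ 1.6683e+6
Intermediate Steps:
G(R) = R + 1/(1152*R²) (G(R) = R + 2*(1/((R + R)*24))² = R + 2*((1/24)/(2*R))² = R + 2*((1/(2*R))*(1/24))² = R + 2*(1/(48*R))² = R + 2*(1/(2304*R²)) = R + 1/(1152*R²))
G(-1956) - 1*(-1670235) = (-1956 + (1/1152)/(-1956)²) - 1*(-1670235) = (-1956 + (1/1152)*(1/3825936)) + 1670235 = (-1956 + 1/4407478272) + 1670235 = -8621027500031/4407478272 + 1670235 = 7352903444133889/4407478272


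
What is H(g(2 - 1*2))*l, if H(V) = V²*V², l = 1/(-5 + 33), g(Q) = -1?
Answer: 1/28 ≈ 0.035714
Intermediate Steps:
l = 1/28 ≈ 0.035714
H(V) = V⁴
H(g(2 - 1*2))*l = (-1)⁴*(1/28) = 1*(1/28) = 1/28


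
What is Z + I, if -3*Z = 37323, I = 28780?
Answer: 16339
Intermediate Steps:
Z = -12441 (Z = -1/3*37323 = -12441)
Z + I = -12441 + 28780 = 16339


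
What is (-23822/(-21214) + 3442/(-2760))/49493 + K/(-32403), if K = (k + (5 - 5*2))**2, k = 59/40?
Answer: -241620823294373/625992871248830400 ≈ -0.00038598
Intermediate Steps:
k = 59/40 (k = 59*(1/40) = 59/40 ≈ 1.4750)
K = 19881/1600 (K = (59/40 + (5 - 5*2))**2 = (59/40 + (5 - 10))**2 = (59/40 - 5)**2 = (-141/40)**2 = 19881/1600 ≈ 12.426)
(-23822/(-21214) + 3442/(-2760))/49493 + K/(-32403) = (-23822/(-21214) + 3442/(-2760))/49493 + (19881/1600)/(-32403) = (-23822*(-1/21214) + 3442*(-1/2760))*(1/49493) + (19881/1600)*(-1/32403) = (11911/10607 - 1721/1380)*(1/49493) - 6627/17281600 = -1817467/14637660*1/49493 - 6627/17281600 = -1817467/724461706380 - 6627/17281600 = -241620823294373/625992871248830400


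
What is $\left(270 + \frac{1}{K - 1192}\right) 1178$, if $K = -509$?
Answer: $\frac{541018882}{1701} \approx 3.1806 \cdot 10^{5}$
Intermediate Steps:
$\left(270 + \frac{1}{K - 1192}\right) 1178 = \left(270 + \frac{1}{-509 - 1192}\right) 1178 = \left(270 + \frac{1}{-1701}\right) 1178 = \left(270 - \frac{1}{1701}\right) 1178 = \frac{459269}{1701} \cdot 1178 = \frac{541018882}{1701}$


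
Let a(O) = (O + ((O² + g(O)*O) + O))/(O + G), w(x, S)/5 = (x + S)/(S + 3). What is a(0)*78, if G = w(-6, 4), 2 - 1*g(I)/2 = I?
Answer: 0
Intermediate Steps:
g(I) = 4 - 2*I
w(x, S) = 5*(S + x)/(3 + S) (w(x, S) = 5*((x + S)/(S + 3)) = 5*((S + x)/(3 + S)) = 5*(S + x)/(3 + S))
G = -10/7 (G = 5*(4 - 6)/(3 + 4) = 5*(-2)/7 = 5*(⅐)*(-2) = -10/7 ≈ -1.4286)
a(O) = (O² + 2*O + O*(4 - 2*O))/(-10/7 + O) (a(O) = (O + ((O² + (4 - 2*O)*O) + O))/(O - 10/7) = (O + ((O² + O*(4 - 2*O)) + O))/(-10/7 + O) = (O + (O + O² + O*(4 - 2*O)))/(-10/7 + O) = (O² + 2*O + O*(4 - 2*O))/(-10/7 + O))
a(0)*78 = (7*0*(6 - 1*0)/(-10 + 7*0))*78 = (7*0*(6 + 0)/(-10 + 0))*78 = (7*0*6/(-10))*78 = (7*0*(-⅒)*6)*78 = 0*78 = 0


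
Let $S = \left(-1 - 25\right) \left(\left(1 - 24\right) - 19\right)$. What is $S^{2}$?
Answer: $1192464$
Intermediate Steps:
$S = 1092$ ($S = - 26 \left(-23 - 19\right) = \left(-26\right) \left(-42\right) = 1092$)
$S^{2} = 1092^{2} = 1192464$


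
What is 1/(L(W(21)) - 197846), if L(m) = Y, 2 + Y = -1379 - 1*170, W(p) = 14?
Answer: -1/199397 ≈ -5.0151e-6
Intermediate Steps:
Y = -1551 (Y = -2 + (-1379 - 1*170) = -2 + (-1379 - 170) = -2 - 1549 = -1551)
L(m) = -1551
1/(L(W(21)) - 197846) = 1/(-1551 - 197846) = 1/(-199397) = -1/199397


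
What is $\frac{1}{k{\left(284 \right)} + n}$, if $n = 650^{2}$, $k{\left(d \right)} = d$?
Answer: $\frac{1}{422784} \approx 2.3653 \cdot 10^{-6}$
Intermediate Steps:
$n = 422500$
$\frac{1}{k{\left(284 \right)} + n} = \frac{1}{284 + 422500} = \frac{1}{422784}$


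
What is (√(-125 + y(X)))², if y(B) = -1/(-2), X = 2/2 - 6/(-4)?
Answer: -249/2 ≈ -124.50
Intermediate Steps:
X = 5/2 (X = 2*(½) - 6*(-¼) = 1 + 3/2 = 5/2 ≈ 2.5000)
y(B) = ½ (y(B) = -1*(-½) = ½)
(√(-125 + y(X)))² = (√(-125 + ½))² = (√(-249/2))² = (I*√498/2)² = -249/2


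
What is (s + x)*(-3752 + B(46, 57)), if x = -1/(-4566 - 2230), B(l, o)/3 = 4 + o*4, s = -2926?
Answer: 15192212580/1699 ≈ 8.9419e+6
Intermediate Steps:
B(l, o) = 12 + 12*o (B(l, o) = 3*(4 + o*4) = 3*(4 + 4*o) = 12 + 12*o)
x = 1/6796 (x = -1/(-6796) = -1*(-1/6796) = 1/6796 ≈ 0.00014715)
(s + x)*(-3752 + B(46, 57)) = (-2926 + 1/6796)*(-3752 + (12 + 12*57)) = -19885095*(-3752 + (12 + 684))/6796 = -19885095*(-3752 + 696)/6796 = -19885095/6796*(-3056) = 15192212580/1699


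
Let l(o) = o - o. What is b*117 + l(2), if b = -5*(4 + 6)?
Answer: -5850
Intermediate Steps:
l(o) = 0
b = -50 (b = -5*10 = -50)
b*117 + l(2) = -50*117 + 0 = -5850 + 0 = -5850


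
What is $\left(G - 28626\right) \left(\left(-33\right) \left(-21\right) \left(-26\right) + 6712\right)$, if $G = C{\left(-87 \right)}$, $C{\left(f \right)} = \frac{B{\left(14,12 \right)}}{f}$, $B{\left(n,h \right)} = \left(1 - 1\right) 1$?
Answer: $323645556$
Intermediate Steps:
$B{\left(n,h \right)} = 0$ ($B{\left(n,h \right)} = 0 \cdot 1 = 0$)
$C{\left(f \right)} = 0$ ($C{\left(f \right)} = \frac{0}{f} = 0$)
$G = 0$
$\left(G - 28626\right) \left(\left(-33\right) \left(-21\right) \left(-26\right) + 6712\right) = \left(0 - 28626\right) \left(\left(-33\right) \left(-21\right) \left(-26\right) + 6712\right) = - 28626 \left(693 \left(-26\right) + 6712\right) = - 28626 \left(-18018 + 6712\right) = \left(-28626\right) \left(-11306\right) = 323645556$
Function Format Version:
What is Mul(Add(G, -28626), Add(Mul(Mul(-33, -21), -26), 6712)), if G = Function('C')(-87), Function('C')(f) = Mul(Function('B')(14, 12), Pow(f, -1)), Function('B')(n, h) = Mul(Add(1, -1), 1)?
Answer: 323645556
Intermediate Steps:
Function('B')(n, h) = 0 (Function('B')(n, h) = Mul(0, 1) = 0)
Function('C')(f) = 0 (Function('C')(f) = Mul(0, Pow(f, -1)) = 0)
G = 0
Mul(Add(G, -28626), Add(Mul(Mul(-33, -21), -26), 6712)) = Mul(Add(0, -28626), Add(Mul(Mul(-33, -21), -26), 6712)) = Mul(-28626, Add(Mul(693, -26), 6712)) = Mul(-28626, Add(-18018, 6712)) = Mul(-28626, -11306) = 323645556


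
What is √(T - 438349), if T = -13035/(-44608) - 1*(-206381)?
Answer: I*√7212288009773/5576 ≈ 481.63*I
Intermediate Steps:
T = 9206256683/44608 (T = -13035*(-1/44608) + 206381 = 13035/44608 + 206381 = 9206256683/44608 ≈ 2.0638e+5)
√(T - 438349) = √(9206256683/44608 - 438349) = √(-10347615509/44608) = I*√7212288009773/5576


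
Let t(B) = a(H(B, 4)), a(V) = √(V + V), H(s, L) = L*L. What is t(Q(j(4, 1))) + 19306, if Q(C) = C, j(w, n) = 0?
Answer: 19306 + 4*√2 ≈ 19312.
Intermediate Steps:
H(s, L) = L²
a(V) = √2*√V (a(V) = √(2*V) = √2*√V)
t(B) = 4*√2 (t(B) = √2*√(4²) = √2*√16 = √2*4 = 4*√2)
t(Q(j(4, 1))) + 19306 = 4*√2 + 19306 = 19306 + 4*√2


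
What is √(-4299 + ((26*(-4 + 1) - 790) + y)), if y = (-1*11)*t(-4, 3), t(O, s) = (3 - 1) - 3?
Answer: 2*I*√1289 ≈ 71.805*I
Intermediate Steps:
t(O, s) = -1 (t(O, s) = 2 - 3 = -1)
y = 11 (y = -1*11*(-1) = -11*(-1) = 11)
√(-4299 + ((26*(-4 + 1) - 790) + y)) = √(-4299 + ((26*(-4 + 1) - 790) + 11)) = √(-4299 + ((26*(-3) - 790) + 11)) = √(-4299 + ((-78 - 790) + 11)) = √(-4299 + (-868 + 11)) = √(-4299 - 857) = √(-5156) = 2*I*√1289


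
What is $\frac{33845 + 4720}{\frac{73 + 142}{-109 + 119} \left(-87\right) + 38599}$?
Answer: $\frac{77130}{73457} \approx 1.05$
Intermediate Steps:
$\frac{33845 + 4720}{\frac{73 + 142}{-109 + 119} \left(-87\right) + 38599} = \frac{38565}{\frac{215}{10} \left(-87\right) + 38599} = \frac{38565}{215 \cdot \frac{1}{10} \left(-87\right) + 38599} = \frac{38565}{\frac{43}{2} \left(-87\right) + 38599} = \frac{38565}{- \frac{3741}{2} + 38599} = \frac{38565}{\frac{73457}{2}} = 38565 \cdot \frac{2}{73457} = \frac{77130}{73457}$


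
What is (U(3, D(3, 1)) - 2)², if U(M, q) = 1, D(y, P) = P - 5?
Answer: 1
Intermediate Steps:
D(y, P) = -5 + P
(U(3, D(3, 1)) - 2)² = (1 - 2)² = (-1)² = 1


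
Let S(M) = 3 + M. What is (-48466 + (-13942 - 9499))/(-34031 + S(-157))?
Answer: 23969/11395 ≈ 2.1035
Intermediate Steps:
(-48466 + (-13942 - 9499))/(-34031 + S(-157)) = (-48466 + (-13942 - 9499))/(-34031 + (3 - 157)) = (-48466 - 23441)/(-34031 - 154) = -71907/(-34185) = -71907*(-1/34185) = 23969/11395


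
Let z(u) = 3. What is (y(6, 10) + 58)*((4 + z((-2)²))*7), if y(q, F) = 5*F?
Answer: 5292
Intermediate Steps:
(y(6, 10) + 58)*((4 + z((-2)²))*7) = (5*10 + 58)*((4 + 3)*7) = (50 + 58)*(7*7) = 108*49 = 5292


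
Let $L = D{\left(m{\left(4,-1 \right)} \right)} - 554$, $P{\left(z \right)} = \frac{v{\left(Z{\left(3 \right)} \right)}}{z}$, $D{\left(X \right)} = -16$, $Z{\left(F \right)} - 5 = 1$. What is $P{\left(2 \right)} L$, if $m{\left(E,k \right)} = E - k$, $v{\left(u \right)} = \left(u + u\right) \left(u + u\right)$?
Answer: $-41040$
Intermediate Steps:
$Z{\left(F \right)} = 6$ ($Z{\left(F \right)} = 5 + 1 = 6$)
$v{\left(u \right)} = 4 u^{2}$ ($v{\left(u \right)} = 2 u 2 u = 4 u^{2}$)
$P{\left(z \right)} = \frac{144}{z}$ ($P{\left(z \right)} = \frac{4 \cdot 6^{2}}{z} = \frac{4 \cdot 36}{z} = \frac{144}{z}$)
$L = -570$ ($L = -16 - 554 = -570$)
$P{\left(2 \right)} L = \frac{144}{2} \left(-570\right) = 144 \cdot \frac{1}{2} \left(-570\right) = 72 \left(-570\right) = -41040$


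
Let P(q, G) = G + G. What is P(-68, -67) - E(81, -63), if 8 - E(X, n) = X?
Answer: -61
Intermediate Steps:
E(X, n) = 8 - X
P(q, G) = 2*G
P(-68, -67) - E(81, -63) = 2*(-67) - (8 - 1*81) = -134 - (8 - 81) = -134 - 1*(-73) = -134 + 73 = -61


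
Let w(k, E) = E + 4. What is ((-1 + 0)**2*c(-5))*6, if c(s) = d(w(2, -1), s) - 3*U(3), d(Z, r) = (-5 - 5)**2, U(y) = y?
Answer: 546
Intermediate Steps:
w(k, E) = 4 + E
d(Z, r) = 100 (d(Z, r) = (-10)**2 = 100)
c(s) = 91 (c(s) = 100 - 3*3 = 100 - 9 = 91)
((-1 + 0)**2*c(-5))*6 = ((-1 + 0)**2*91)*6 = ((-1)**2*91)*6 = (1*91)*6 = 91*6 = 546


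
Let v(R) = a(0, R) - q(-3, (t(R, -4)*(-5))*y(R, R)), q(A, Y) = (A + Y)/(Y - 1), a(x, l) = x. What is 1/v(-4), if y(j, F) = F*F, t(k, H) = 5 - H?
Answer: -721/723 ≈ -0.99723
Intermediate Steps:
y(j, F) = F²
q(A, Y) = (A + Y)/(-1 + Y)
v(R) = -(-3 - 45*R²)/(-1 - 45*R²) (v(R) = 0 - (-3 + ((5 - 1*(-4))*(-5))*R²)/(-1 + ((5 - 1*(-4))*(-5))*R²) = 0 - (-3 + ((5 + 4)*(-5))*R²)/(-1 + ((5 + 4)*(-5))*R²) = 0 - (-3 + (9*(-5))*R²)/(-1 + (9*(-5))*R²) = 0 - (-3 - 45*R²)/(-1 - 45*R²) = -(-3 - 45*R²)/(-1 - 45*R²))
1/v(-4) = 1/(3*(-1 - 15*(-4)²)/(1 + 45*(-4)²)) = 1/(3*(-1 - 15*16)/(1 + 45*16)) = 1/(3*(-1 - 240)/(1 + 720)) = 1/(3*(-241)/721) = 1/(3*(1/721)*(-241)) = 1/(-723/721) = -721/723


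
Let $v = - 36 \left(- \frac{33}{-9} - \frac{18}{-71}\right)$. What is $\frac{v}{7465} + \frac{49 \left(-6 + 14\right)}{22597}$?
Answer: $- \frac{3731212}{2395349791} \approx -0.0015577$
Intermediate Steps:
$v = - \frac{10020}{71}$ ($v = - 36 \left(\left(-33\right) \left(- \frac{1}{9}\right) - - \frac{18}{71}\right) = - 36 \left(\frac{11}{3} + \frac{18}{71}\right) = \left(-36\right) \frac{835}{213} = - \frac{10020}{71} \approx -141.13$)
$\frac{v}{7465} + \frac{49 \left(-6 + 14\right)}{22597} = - \frac{10020}{71 \cdot 7465} + \frac{49 \left(-6 + 14\right)}{22597} = \left(- \frac{10020}{71}\right) \frac{1}{7465} + 49 \cdot 8 \cdot \frac{1}{22597} = - \frac{2004}{106003} + 392 \cdot \frac{1}{22597} = - \frac{2004}{106003} + \frac{392}{22597} = - \frac{3731212}{2395349791}$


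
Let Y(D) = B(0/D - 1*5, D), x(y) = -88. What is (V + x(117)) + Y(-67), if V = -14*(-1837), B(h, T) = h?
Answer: 25625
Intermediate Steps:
Y(D) = -5 (Y(D) = 0/D - 1*5 = 0 - 5 = -5)
V = 25718
(V + x(117)) + Y(-67) = (25718 - 88) - 5 = 25630 - 5 = 25625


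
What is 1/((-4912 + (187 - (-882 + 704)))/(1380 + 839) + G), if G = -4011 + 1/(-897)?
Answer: -1990443/7987747751 ≈ -0.00024919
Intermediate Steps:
G = -3597868/897 (G = -4011 - 1/897 = -3597868/897 ≈ -4011.0)
1/((-4912 + (187 - (-882 + 704)))/(1380 + 839) + G) = 1/((-4912 + (187 - (-882 + 704)))/(1380 + 839) - 3597868/897) = 1/((-4912 + (187 - 1*(-178)))/2219 - 3597868/897) = 1/((-4912 + (187 + 178))*(1/2219) - 3597868/897) = 1/((-4912 + 365)*(1/2219) - 3597868/897) = 1/(-4547*1/2219 - 3597868/897) = 1/(-4547/2219 - 3597868/897) = 1/(-7987747751/1990443) = -1990443/7987747751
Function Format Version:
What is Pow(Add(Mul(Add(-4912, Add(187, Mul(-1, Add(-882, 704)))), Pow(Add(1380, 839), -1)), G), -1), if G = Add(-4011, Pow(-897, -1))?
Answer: Rational(-1990443, 7987747751) ≈ -0.00024919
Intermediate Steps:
G = Rational(-3597868, 897) (G = Add(-4011, Rational(-1, 897)) = Rational(-3597868, 897) ≈ -4011.0)
Pow(Add(Mul(Add(-4912, Add(187, Mul(-1, Add(-882, 704)))), Pow(Add(1380, 839), -1)), G), -1) = Pow(Add(Mul(Add(-4912, Add(187, Mul(-1, Add(-882, 704)))), Pow(Add(1380, 839), -1)), Rational(-3597868, 897)), -1) = Pow(Add(Mul(Add(-4912, Add(187, Mul(-1, -178))), Pow(2219, -1)), Rational(-3597868, 897)), -1) = Pow(Add(Mul(Add(-4912, Add(187, 178)), Rational(1, 2219)), Rational(-3597868, 897)), -1) = Pow(Add(Mul(Add(-4912, 365), Rational(1, 2219)), Rational(-3597868, 897)), -1) = Pow(Add(Mul(-4547, Rational(1, 2219)), Rational(-3597868, 897)), -1) = Pow(Add(Rational(-4547, 2219), Rational(-3597868, 897)), -1) = Pow(Rational(-7987747751, 1990443), -1) = Rational(-1990443, 7987747751)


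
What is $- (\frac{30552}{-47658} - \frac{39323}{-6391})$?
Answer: $- \frac{279799617}{50763713} \approx -5.5118$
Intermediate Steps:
$- (\frac{30552}{-47658} - \frac{39323}{-6391}) = - (30552 \left(- \frac{1}{47658}\right) - - \frac{39323}{6391}) = - (- \frac{5092}{7943} + \frac{39323}{6391}) = \left(-1\right) \frac{279799617}{50763713} = - \frac{279799617}{50763713}$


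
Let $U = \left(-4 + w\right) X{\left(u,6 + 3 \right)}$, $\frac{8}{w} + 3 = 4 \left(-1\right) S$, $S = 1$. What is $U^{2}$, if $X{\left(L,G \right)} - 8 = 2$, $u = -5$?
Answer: $\frac{129600}{49} \approx 2644.9$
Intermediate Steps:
$w = - \frac{8}{7}$ ($w = \frac{8}{-3 + 4 \left(-1\right) 1} = \frac{8}{-3 - 4} = \frac{8}{-7} = 8 \left(- \frac{1}{7}\right) = - \frac{8}{7} \approx -1.1429$)
$X{\left(L,G \right)} = 10$ ($X{\left(L,G \right)} = 8 + 2 = 10$)
$U = - \frac{360}{7}$ ($U = \left(-4 - \frac{8}{7}\right) 10 = \left(- \frac{36}{7}\right) 10 = - \frac{360}{7} \approx -51.429$)
$U^{2} = \left(- \frac{360}{7}\right)^{2} = \frac{129600}{49}$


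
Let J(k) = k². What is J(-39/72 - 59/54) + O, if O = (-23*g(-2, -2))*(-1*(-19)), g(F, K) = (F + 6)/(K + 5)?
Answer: -27060287/46656 ≈ -580.00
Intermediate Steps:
g(F, K) = (6 + F)/(5 + K)
O = -1748/3 (O = (-23*(6 - 2)/(5 - 2))*(-1*(-19)) = -23*4/3*19 = -92/3*19 = -1748/3 ≈ -582.67)
J(-39/72 - 59/54) + O = (-39/72 - 59/54)² - 1748/3 = (-39*1/72 - 59*1/54)² - 1748/3 = (-13/24 - 59/54)² - 1748/3 = (-353/216)² - 1748/3 = 124609/46656 - 1748/3 = -27060287/46656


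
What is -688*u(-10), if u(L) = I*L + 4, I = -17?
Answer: -119712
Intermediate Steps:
u(L) = 4 - 17*L (u(L) = -17*L + 4 = 4 - 17*L)
-688*u(-10) = -688*(4 - 17*(-10)) = -688*(4 + 170) = -688*174 = -119712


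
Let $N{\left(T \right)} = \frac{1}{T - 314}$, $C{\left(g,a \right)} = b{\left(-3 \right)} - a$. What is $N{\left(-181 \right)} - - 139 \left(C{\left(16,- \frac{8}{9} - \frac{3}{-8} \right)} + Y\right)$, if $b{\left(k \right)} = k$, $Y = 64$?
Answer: $\frac{33859697}{3960} \approx 8550.4$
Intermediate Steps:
$C{\left(g,a \right)} = -3 - a$
$N{\left(T \right)} = \frac{1}{-314 + T}$
$N{\left(-181 \right)} - - 139 \left(C{\left(16,- \frac{8}{9} - \frac{3}{-8} \right)} + Y\right) = \frac{1}{-314 - 181} - - 139 \left(\left(-3 - \left(- \frac{8}{9} - \frac{3}{-8}\right)\right) + 64\right) = \frac{1}{-495} - - 139 \left(\left(-3 - \left(\left(-8\right) \frac{1}{9} - - \frac{3}{8}\right)\right) + 64\right) = - \frac{1}{495} - - 139 \left(\left(-3 - \left(- \frac{8}{9} + \frac{3}{8}\right)\right) + 64\right) = - \frac{1}{495} - - 139 \left(\left(-3 - - \frac{37}{72}\right) + 64\right) = - \frac{1}{495} - - 139 \left(\left(-3 + \frac{37}{72}\right) + 64\right) = - \frac{1}{495} - - 139 \left(- \frac{179}{72} + 64\right) = - \frac{1}{495} - \left(-139\right) \frac{4429}{72} = - \frac{1}{495} - - \frac{615631}{72} = - \frac{1}{495} + \frac{615631}{72} = \frac{33859697}{3960}$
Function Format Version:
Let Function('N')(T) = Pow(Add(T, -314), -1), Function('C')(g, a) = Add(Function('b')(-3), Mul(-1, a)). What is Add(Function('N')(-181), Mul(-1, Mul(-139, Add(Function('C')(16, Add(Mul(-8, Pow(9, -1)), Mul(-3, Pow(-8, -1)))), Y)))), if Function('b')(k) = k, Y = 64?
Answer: Rational(33859697, 3960) ≈ 8550.4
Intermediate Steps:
Function('C')(g, a) = Add(-3, Mul(-1, a))
Function('N')(T) = Pow(Add(-314, T), -1)
Add(Function('N')(-181), Mul(-1, Mul(-139, Add(Function('C')(16, Add(Mul(-8, Pow(9, -1)), Mul(-3, Pow(-8, -1)))), Y)))) = Add(Pow(Add(-314, -181), -1), Mul(-1, Mul(-139, Add(Add(-3, Mul(-1, Add(Mul(-8, Pow(9, -1)), Mul(-3, Pow(-8, -1))))), 64)))) = Add(Pow(-495, -1), Mul(-1, Mul(-139, Add(Add(-3, Mul(-1, Add(Mul(-8, Rational(1, 9)), Mul(-3, Rational(-1, 8))))), 64)))) = Add(Rational(-1, 495), Mul(-1, Mul(-139, Add(Add(-3, Mul(-1, Add(Rational(-8, 9), Rational(3, 8)))), 64)))) = Add(Rational(-1, 495), Mul(-1, Mul(-139, Add(Add(-3, Mul(-1, Rational(-37, 72))), 64)))) = Add(Rational(-1, 495), Mul(-1, Mul(-139, Add(Add(-3, Rational(37, 72)), 64)))) = Add(Rational(-1, 495), Mul(-1, Mul(-139, Add(Rational(-179, 72), 64)))) = Add(Rational(-1, 495), Mul(-1, Mul(-139, Rational(4429, 72)))) = Add(Rational(-1, 495), Mul(-1, Rational(-615631, 72))) = Add(Rational(-1, 495), Rational(615631, 72)) = Rational(33859697, 3960)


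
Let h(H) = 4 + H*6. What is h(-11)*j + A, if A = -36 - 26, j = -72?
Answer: 4402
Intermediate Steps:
A = -62
h(H) = 4 + 6*H
h(-11)*j + A = (4 + 6*(-11))*(-72) - 62 = (4 - 66)*(-72) - 62 = -62*(-72) - 62 = 4464 - 62 = 4402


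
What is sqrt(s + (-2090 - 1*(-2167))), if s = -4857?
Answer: 2*I*sqrt(1195) ≈ 69.138*I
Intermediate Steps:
sqrt(s + (-2090 - 1*(-2167))) = sqrt(-4857 + (-2090 - 1*(-2167))) = sqrt(-4857 + (-2090 + 2167)) = sqrt(-4857 + 77) = sqrt(-4780) = 2*I*sqrt(1195)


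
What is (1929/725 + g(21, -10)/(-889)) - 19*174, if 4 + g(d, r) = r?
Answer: -304153517/92075 ≈ -3303.3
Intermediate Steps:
g(d, r) = -4 + r
(1929/725 + g(21, -10)/(-889)) - 19*174 = (1929/725 + (-4 - 10)/(-889)) - 19*174 = (1929*(1/725) - 14*(-1/889)) - 3306 = (1929/725 + 2/127) - 3306 = 246433/92075 - 3306 = -304153517/92075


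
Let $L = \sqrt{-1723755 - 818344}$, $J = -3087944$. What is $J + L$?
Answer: $-3087944 + i \sqrt{2542099} \approx -3.0879 \cdot 10^{6} + 1594.4 i$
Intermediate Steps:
$L = i \sqrt{2542099}$ ($L = \sqrt{-2542099} = i \sqrt{2542099} \approx 1594.4 i$)
$J + L = -3087944 + i \sqrt{2542099}$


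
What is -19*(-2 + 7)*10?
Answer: -950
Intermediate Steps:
-19*(-2 + 7)*10 = -19*5*10 = -95*10 = -950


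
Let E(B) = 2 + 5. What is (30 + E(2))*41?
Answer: 1517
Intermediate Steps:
E(B) = 7
(30 + E(2))*41 = (30 + 7)*41 = 37*41 = 1517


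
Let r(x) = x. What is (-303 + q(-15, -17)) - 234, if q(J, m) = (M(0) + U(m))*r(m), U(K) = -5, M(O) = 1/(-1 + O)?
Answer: -435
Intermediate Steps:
q(J, m) = -6*m (q(J, m) = (1/(-1 + 0) - 5)*m = (1/(-1) - 5)*m = (-1 - 5)*m = -6*m)
(-303 + q(-15, -17)) - 234 = (-303 - 6*(-17)) - 234 = (-303 + 102) - 234 = -201 - 234 = -435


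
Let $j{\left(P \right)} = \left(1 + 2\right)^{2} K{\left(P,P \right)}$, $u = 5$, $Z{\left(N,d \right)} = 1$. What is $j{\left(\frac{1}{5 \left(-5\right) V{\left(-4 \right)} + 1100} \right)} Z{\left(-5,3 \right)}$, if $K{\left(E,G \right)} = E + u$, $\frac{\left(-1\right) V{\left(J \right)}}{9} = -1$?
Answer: $\frac{39384}{875} \approx 45.01$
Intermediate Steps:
$V{\left(J \right)} = 9$ ($V{\left(J \right)} = \left(-9\right) \left(-1\right) = 9$)
$K{\left(E,G \right)} = 5 + E$ ($K{\left(E,G \right)} = E + 5 = 5 + E$)
$j{\left(P \right)} = 45 + 9 P$ ($j{\left(P \right)} = \left(1 + 2\right)^{2} \left(5 + P\right) = 3^{2} \left(5 + P\right) = 9 \left(5 + P\right) = 45 + 9 P$)
$j{\left(\frac{1}{5 \left(-5\right) V{\left(-4 \right)} + 1100} \right)} Z{\left(-5,3 \right)} = \left(45 + \frac{9}{5 \left(-5\right) 9 + 1100}\right) 1 = \left(45 + \frac{9}{\left(-25\right) 9 + 1100}\right) 1 = \left(45 + \frac{9}{-225 + 1100}\right) 1 = \left(45 + \frac{9}{875}\right) 1 = \frac{39384}{875} \cdot 1 = \frac{39384}{875}$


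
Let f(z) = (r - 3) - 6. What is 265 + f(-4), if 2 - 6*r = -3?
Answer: 1541/6 ≈ 256.83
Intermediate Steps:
r = ⅚ (r = ⅓ - ⅙*(-3) = ⅓ + ½ = ⅚ ≈ 0.83333)
f(z) = -49/6 (f(z) = (⅚ - 3) - 6 = -13/6 - 6 = -49/6)
265 + f(-4) = 265 - 49/6 = 1541/6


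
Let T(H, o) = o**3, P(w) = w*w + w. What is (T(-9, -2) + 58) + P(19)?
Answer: 430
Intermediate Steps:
P(w) = w + w**2 (P(w) = w**2 + w = w + w**2)
(T(-9, -2) + 58) + P(19) = ((-2)**3 + 58) + 19*(1 + 19) = (-8 + 58) + 19*20 = 50 + 380 = 430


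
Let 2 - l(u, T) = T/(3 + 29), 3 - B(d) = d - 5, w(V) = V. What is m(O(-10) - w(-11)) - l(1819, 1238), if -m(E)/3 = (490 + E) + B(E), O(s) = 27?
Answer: -23317/16 ≈ -1457.3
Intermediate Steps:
B(d) = 8 - d (B(d) = 3 - (d - 5) = 3 - (-5 + d) = 3 + (5 - d) = 8 - d)
l(u, T) = 2 - T/32 (l(u, T) = 2 - T/(3 + 29) = 2 - T/32)
m(E) = -1494 (m(E) = -3*((490 + E) + (8 - E)) = -3*498 = -1494)
m(O(-10) - w(-11)) - l(1819, 1238) = -1494 - (2 - 1/32*1238) = -1494 - (2 - 619/16) = -1494 - 1*(-587/16) = -1494 + 587/16 = -23317/16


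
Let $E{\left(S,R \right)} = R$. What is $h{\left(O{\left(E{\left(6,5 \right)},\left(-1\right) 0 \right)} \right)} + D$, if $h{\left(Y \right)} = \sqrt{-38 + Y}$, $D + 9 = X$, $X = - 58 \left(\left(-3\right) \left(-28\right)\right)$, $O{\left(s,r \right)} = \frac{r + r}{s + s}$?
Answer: $-4881 + i \sqrt{38} \approx -4881.0 + 6.1644 i$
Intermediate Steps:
$O{\left(s,r \right)} = \frac{r}{s}$ ($O{\left(s,r \right)} = \frac{2 r}{2 s} = 2 r \frac{1}{2 s} = \frac{r}{s}$)
$X = -4872$ ($X = \left(-58\right) 84 = -4872$)
$D = -4881$ ($D = -9 - 4872 = -4881$)
$h{\left(O{\left(E{\left(6,5 \right)},\left(-1\right) 0 \right)} \right)} + D = \sqrt{-38 + \frac{\left(-1\right) 0}{5}} - 4881 = \sqrt{-38 + 0 \cdot \frac{1}{5}} - 4881 = \sqrt{-38 + 0} - 4881 = \sqrt{-38} - 4881 = i \sqrt{38} - 4881 = -4881 + i \sqrt{38}$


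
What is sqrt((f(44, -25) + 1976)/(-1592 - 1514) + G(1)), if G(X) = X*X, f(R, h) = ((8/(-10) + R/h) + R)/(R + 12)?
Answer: sqrt(87687039)/15530 ≈ 0.60297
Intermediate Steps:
f(R, h) = (-4/5 + R + R/h)/(12 + R) (f(R, h) = ((8*(-1/10) + R/h) + R)/(12 + R) = ((-4/5 + R/h) + R)/(12 + R) = (-4/5 + R + R/h)/(12 + R))
G(X) = X**2
sqrt((f(44, -25) + 1976)/(-1592 - 1514) + G(1)) = sqrt(((44 - 4/5*(-25) + 44*(-25))/((-25)*(12 + 44)) + 1976)/(-1592 - 1514) + 1**2) = sqrt((-1/25*(44 + 20 - 1100)/56 + 1976)/(-3106) + 1) = sqrt((-1/25*1/56*(-1036) + 1976)*(-1/3106) + 1) = sqrt((37/50 + 1976)*(-1/3106) + 1) = sqrt((98837/50)*(-1/3106) + 1) = sqrt(-98837/155300 + 1) = sqrt(56463/155300) = sqrt(87687039)/15530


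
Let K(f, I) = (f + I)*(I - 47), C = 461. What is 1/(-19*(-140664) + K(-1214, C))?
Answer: 1/2360874 ≈ 4.2357e-7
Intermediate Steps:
K(f, I) = (-47 + I)*(I + f) (K(f, I) = (I + f)*(-47 + I) = (-47 + I)*(I + f))
1/(-19*(-140664) + K(-1214, C)) = 1/(-19*(-140664) + (461**2 - 47*461 - 47*(-1214) + 461*(-1214))) = 1/(2672616 + (212521 - 21667 + 57058 - 559654)) = 1/(2672616 - 311742) = 1/2360874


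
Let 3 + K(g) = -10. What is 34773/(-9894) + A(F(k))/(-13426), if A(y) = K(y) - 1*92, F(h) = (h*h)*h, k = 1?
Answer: -5545517/1581391 ≈ -3.5067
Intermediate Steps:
K(g) = -13 (K(g) = -3 - 10 = -13)
F(h) = h**3 (F(h) = h**2*h = h**3)
A(y) = -105 (A(y) = -13 - 1*92 = -13 - 92 = -105)
34773/(-9894) + A(F(k))/(-13426) = 34773/(-9894) - 105/(-13426) = 34773*(-1/9894) - 105*(-1/13426) = -11591/3298 + 15/1918 = -5545517/1581391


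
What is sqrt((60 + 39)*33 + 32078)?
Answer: sqrt(35345) ≈ 188.00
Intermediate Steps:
sqrt((60 + 39)*33 + 32078) = sqrt(99*33 + 32078) = sqrt(3267 + 32078) = sqrt(35345)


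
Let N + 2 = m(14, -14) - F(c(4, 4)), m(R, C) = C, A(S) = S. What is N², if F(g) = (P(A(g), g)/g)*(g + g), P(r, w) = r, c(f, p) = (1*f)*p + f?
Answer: 3136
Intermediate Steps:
c(f, p) = f + f*p (c(f, p) = f*p + f = f + f*p)
F(g) = 2*g (F(g) = (g/g)*(g + g) = 1*(2*g) = 2*g)
N = -56 (N = -2 + (-14 - 2*4*(1 + 4)) = -2 + (-14 - 2*4*5) = -2 + (-14 - 2*20) = -2 + (-14 - 1*40) = -2 + (-14 - 40) = -2 - 54 = -56)
N² = (-56)² = 3136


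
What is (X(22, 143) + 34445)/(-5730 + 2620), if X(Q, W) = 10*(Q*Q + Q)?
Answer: -7901/622 ≈ -12.703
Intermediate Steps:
X(Q, W) = 10*Q + 10*Q**2 (X(Q, W) = 10*(Q**2 + Q) = 10*(Q + Q**2) = 10*Q + 10*Q**2)
(X(22, 143) + 34445)/(-5730 + 2620) = (10*22*(1 + 22) + 34445)/(-5730 + 2620) = (10*22*23 + 34445)/(-3110) = (5060 + 34445)*(-1/3110) = 39505*(-1/3110) = -7901/622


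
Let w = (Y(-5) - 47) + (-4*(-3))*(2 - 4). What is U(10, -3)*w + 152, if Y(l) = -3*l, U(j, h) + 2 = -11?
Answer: 880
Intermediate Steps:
U(j, h) = -13 (U(j, h) = -2 - 11 = -13)
w = -56 (w = (-3*(-5) - 47) + (-4*(-3))*(2 - 4) = (15 - 47) + 12*(-2) = -32 - 24 = -56)
U(10, -3)*w + 152 = -13*(-56) + 152 = 728 + 152 = 880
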